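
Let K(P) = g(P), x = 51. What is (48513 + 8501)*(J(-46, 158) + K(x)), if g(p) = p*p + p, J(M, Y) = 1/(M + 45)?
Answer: 151144114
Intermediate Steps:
J(M, Y) = 1/(45 + M)
g(p) = p + p**2 (g(p) = p**2 + p = p + p**2)
K(P) = P*(1 + P)
(48513 + 8501)*(J(-46, 158) + K(x)) = (48513 + 8501)*(1/(45 - 46) + 51*(1 + 51)) = 57014*(1/(-1) + 51*52) = 57014*(-1 + 2652) = 57014*2651 = 151144114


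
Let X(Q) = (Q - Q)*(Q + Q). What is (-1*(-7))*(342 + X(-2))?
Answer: 2394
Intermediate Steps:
X(Q) = 0 (X(Q) = 0*(2*Q) = 0)
(-1*(-7))*(342 + X(-2)) = (-1*(-7))*(342 + 0) = 7*342 = 2394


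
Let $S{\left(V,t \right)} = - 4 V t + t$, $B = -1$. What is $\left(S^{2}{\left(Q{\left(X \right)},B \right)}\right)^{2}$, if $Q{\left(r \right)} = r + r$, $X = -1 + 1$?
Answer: $1$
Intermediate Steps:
$X = 0$
$Q{\left(r \right)} = 2 r$
$S{\left(V,t \right)} = t - 4 V t$ ($S{\left(V,t \right)} = - 4 V t + t = t - 4 V t$)
$\left(S^{2}{\left(Q{\left(X \right)},B \right)}\right)^{2} = \left(\left(- (1 - 4 \cdot 2 \cdot 0)\right)^{2}\right)^{2} = \left(\left(- (1 - 0)\right)^{2}\right)^{2} = \left(\left(- (1 + 0)\right)^{2}\right)^{2} = \left(\left(\left(-1\right) 1\right)^{2}\right)^{2} = \left(\left(-1\right)^{2}\right)^{2} = 1^{2} = 1$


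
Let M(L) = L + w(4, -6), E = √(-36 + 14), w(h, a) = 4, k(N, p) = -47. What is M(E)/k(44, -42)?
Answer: -4/47 - I*√22/47 ≈ -0.085106 - 0.099796*I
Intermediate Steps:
E = I*√22 (E = √(-22) = I*√22 ≈ 4.6904*I)
M(L) = 4 + L (M(L) = L + 4 = 4 + L)
M(E)/k(44, -42) = (4 + I*√22)/(-47) = (4 + I*√22)*(-1/47) = -4/47 - I*√22/47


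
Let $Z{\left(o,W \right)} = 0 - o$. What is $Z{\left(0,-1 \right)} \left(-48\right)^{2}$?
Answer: $0$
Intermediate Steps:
$Z{\left(o,W \right)} = - o$
$Z{\left(0,-1 \right)} \left(-48\right)^{2} = \left(-1\right) 0 \left(-48\right)^{2} = 0 \cdot 2304 = 0$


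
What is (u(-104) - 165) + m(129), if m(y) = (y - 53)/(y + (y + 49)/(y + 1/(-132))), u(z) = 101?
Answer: -7409716/116841 ≈ -63.417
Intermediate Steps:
m(y) = (-53 + y)/(y + (49 + y)/(-1/132 + y)) (m(y) = (-53 + y)/(y + (49 + y)/(y - 1/132)) = (-53 + y)/(y + (49 + y)/(-1/132 + y)))
(u(-104) - 165) + m(129) = (101 - 165) + (53 - 6997*129 + 132*129²)/(6468 + 131*129 + 132*129²) = -64 + (53 - 902613 + 132*16641)/(6468 + 16899 + 132*16641) = -64 + (53 - 902613 + 2196612)/(6468 + 16899 + 2196612) = -64 + 1294052/2219979 = -64 + (1/2219979)*1294052 = -64 + 68108/116841 = -7409716/116841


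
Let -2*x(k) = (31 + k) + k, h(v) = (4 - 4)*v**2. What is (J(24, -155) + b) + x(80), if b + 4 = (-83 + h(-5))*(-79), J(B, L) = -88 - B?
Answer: 12691/2 ≈ 6345.5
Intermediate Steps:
h(v) = 0 (h(v) = 0*v**2 = 0)
b = 6553 (b = -4 + (-83 + 0)*(-79) = -4 - 83*(-79) = -4 + 6557 = 6553)
x(k) = -31/2 - k (x(k) = -((31 + k) + k)/2 = -(31 + 2*k)/2 = -31/2 - k)
(J(24, -155) + b) + x(80) = ((-88 - 1*24) + 6553) + (-31/2 - 1*80) = ((-88 - 24) + 6553) + (-31/2 - 80) = (-112 + 6553) - 191/2 = 6441 - 191/2 = 12691/2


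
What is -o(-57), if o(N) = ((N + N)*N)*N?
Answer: 370386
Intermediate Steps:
o(N) = 2*N³ (o(N) = ((2*N)*N)*N = (2*N²)*N = 2*N³)
-o(-57) = -2*(-57)³ = -2*(-185193) = -1*(-370386) = 370386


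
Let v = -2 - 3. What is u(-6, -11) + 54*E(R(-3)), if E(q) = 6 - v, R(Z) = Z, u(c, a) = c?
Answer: 588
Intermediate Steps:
v = -5
E(q) = 11 (E(q) = 6 - 1*(-5) = 6 + 5 = 11)
u(-6, -11) + 54*E(R(-3)) = -6 + 54*11 = -6 + 594 = 588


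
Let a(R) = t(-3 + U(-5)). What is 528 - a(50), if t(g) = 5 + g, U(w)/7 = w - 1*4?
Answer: 589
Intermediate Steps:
U(w) = -28 + 7*w (U(w) = 7*(w - 1*4) = 7*(w - 4) = 7*(-4 + w) = -28 + 7*w)
a(R) = -61 (a(R) = 5 + (-3 + (-28 + 7*(-5))) = 5 + (-3 + (-28 - 35)) = 5 + (-3 - 63) = 5 - 66 = -61)
528 - a(50) = 528 - 1*(-61) = 528 + 61 = 589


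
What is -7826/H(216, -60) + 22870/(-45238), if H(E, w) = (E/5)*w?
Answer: 73688387/29314224 ≈ 2.5137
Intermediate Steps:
H(E, w) = E*w/5 (H(E, w) = (E*(1/5))*w = (E/5)*w = E*w/5)
-7826/H(216, -60) + 22870/(-45238) = -7826/((1/5)*216*(-60)) + 22870/(-45238) = -7826/(-2592) + 22870*(-1/45238) = -7826*(-1/2592) - 11435/22619 = 3913/1296 - 11435/22619 = 73688387/29314224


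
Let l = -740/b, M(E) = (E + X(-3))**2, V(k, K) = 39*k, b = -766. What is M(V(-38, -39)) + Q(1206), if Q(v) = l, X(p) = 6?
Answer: 834394978/383 ≈ 2.1786e+6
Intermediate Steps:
M(E) = (6 + E)**2 (M(E) = (E + 6)**2 = (6 + E)**2)
l = 370/383 (l = -740/(-766) = -740*(-1/766) = 370/383 ≈ 0.96606)
Q(v) = 370/383
M(V(-38, -39)) + Q(1206) = (6 + 39*(-38))**2 + 370/383 = (6 - 1482)**2 + 370/383 = (-1476)**2 + 370/383 = 2178576 + 370/383 = 834394978/383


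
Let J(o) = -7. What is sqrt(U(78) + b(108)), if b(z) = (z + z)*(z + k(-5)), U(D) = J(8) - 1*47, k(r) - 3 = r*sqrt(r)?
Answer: 3*sqrt(2658 - 120*I*sqrt(5)) ≈ 154.86 - 7.797*I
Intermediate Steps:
k(r) = 3 + r**(3/2) (k(r) = 3 + r*sqrt(r) = 3 + r**(3/2))
U(D) = -54 (U(D) = -7 - 1*47 = -7 - 47 = -54)
b(z) = 2*z*(3 + z - 5*I*sqrt(5)) (b(z) = (z + z)*(z + (3 + (-5)**(3/2))) = (2*z)*(z + (3 - 5*I*sqrt(5))) = (2*z)*(3 + z - 5*I*sqrt(5)) = 2*z*(3 + z - 5*I*sqrt(5)))
sqrt(U(78) + b(108)) = sqrt(-54 + 2*108*(3 + 108 - 5*I*sqrt(5))) = sqrt(-54 + 2*108*(111 - 5*I*sqrt(5))) = sqrt(-54 + (23976 - 1080*I*sqrt(5))) = sqrt(23922 - 1080*I*sqrt(5))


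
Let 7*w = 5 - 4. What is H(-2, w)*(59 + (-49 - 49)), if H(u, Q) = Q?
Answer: -39/7 ≈ -5.5714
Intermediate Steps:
w = ⅐ (w = (5 - 4)/7 = (⅐)*1 = ⅐ ≈ 0.14286)
H(-2, w)*(59 + (-49 - 49)) = (59 + (-49 - 49))/7 = (59 - 98)/7 = (⅐)*(-39) = -39/7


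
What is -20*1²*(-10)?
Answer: 200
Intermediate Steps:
-20*1²*(-10) = -20*1*(-10) = -20*(-10) = 200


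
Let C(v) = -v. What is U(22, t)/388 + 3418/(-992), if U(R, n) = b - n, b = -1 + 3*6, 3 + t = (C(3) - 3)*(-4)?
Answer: -166269/48112 ≈ -3.4559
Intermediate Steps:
t = 21 (t = -3 + (-1*3 - 3)*(-4) = -3 + (-3 - 3)*(-4) = -3 - 6*(-4) = -3 + 24 = 21)
b = 17 (b = -1 + 18 = 17)
U(R, n) = 17 - n
U(22, t)/388 + 3418/(-992) = (17 - 1*21)/388 + 3418/(-992) = (17 - 21)*(1/388) + 3418*(-1/992) = -4*1/388 - 1709/496 = -1/97 - 1709/496 = -166269/48112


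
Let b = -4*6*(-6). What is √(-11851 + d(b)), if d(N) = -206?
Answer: I*√12057 ≈ 109.8*I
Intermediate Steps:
b = 144 (b = -24*(-6) = 144)
√(-11851 + d(b)) = √(-11851 - 206) = √(-12057) = I*√12057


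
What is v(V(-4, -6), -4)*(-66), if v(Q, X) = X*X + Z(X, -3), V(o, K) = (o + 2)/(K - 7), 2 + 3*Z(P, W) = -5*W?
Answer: -1342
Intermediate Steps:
Z(P, W) = -2/3 - 5*W/3 (Z(P, W) = -2/3 + (-5*W)/3 = -2/3 - 5*W/3)
V(o, K) = (2 + o)/(-7 + K)
v(Q, X) = 13/3 + X**2 (v(Q, X) = X*X + (-2/3 - 5/3*(-3)) = X**2 + (-2/3 + 5) = X**2 + 13/3 = 13/3 + X**2)
v(V(-4, -6), -4)*(-66) = (13/3 + (-4)**2)*(-66) = (13/3 + 16)*(-66) = (61/3)*(-66) = -1342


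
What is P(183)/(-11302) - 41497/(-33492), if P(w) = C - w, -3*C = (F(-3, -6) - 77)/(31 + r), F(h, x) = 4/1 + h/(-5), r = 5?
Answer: 5344938877/4258424070 ≈ 1.2551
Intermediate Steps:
F(h, x) = 4 - h/5 (F(h, x) = 4*1 + h*(-⅕) = 4 - h/5)
C = 181/270 (C = -((4 - ⅕*(-3)) - 77)/(3*(31 + 5)) = -((4 + ⅗) - 77)/(3*36) = -(23/5 - 77)/(3*36) = -(-362)/(15*36) = -⅓*(-181/90) = 181/270 ≈ 0.67037)
P(w) = 181/270 - w
P(183)/(-11302) - 41497/(-33492) = (181/270 - 1*183)/(-11302) - 41497/(-33492) = (181/270 - 183)*(-1/11302) - 41497*(-1/33492) = -49229/270*(-1/11302) + 41497/33492 = 49229/3051540 + 41497/33492 = 5344938877/4258424070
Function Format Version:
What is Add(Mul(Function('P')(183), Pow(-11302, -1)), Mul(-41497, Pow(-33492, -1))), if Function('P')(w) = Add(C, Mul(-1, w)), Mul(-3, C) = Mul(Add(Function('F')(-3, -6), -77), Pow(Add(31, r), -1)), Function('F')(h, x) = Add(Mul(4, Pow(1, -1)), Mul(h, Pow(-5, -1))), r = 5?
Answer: Rational(5344938877, 4258424070) ≈ 1.2551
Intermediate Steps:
Function('F')(h, x) = Add(4, Mul(Rational(-1, 5), h)) (Function('F')(h, x) = Add(Mul(4, 1), Mul(h, Rational(-1, 5))) = Add(4, Mul(Rational(-1, 5), h)))
C = Rational(181, 270) (C = Mul(Rational(-1, 3), Mul(Add(Add(4, Mul(Rational(-1, 5), -3)), -77), Pow(Add(31, 5), -1))) = Mul(Rational(-1, 3), Mul(Add(Add(4, Rational(3, 5)), -77), Pow(36, -1))) = Mul(Rational(-1, 3), Mul(Add(Rational(23, 5), -77), Rational(1, 36))) = Mul(Rational(-1, 3), Mul(Rational(-362, 5), Rational(1, 36))) = Mul(Rational(-1, 3), Rational(-181, 90)) = Rational(181, 270) ≈ 0.67037)
Function('P')(w) = Add(Rational(181, 270), Mul(-1, w))
Add(Mul(Function('P')(183), Pow(-11302, -1)), Mul(-41497, Pow(-33492, -1))) = Add(Mul(Add(Rational(181, 270), Mul(-1, 183)), Pow(-11302, -1)), Mul(-41497, Pow(-33492, -1))) = Add(Mul(Add(Rational(181, 270), -183), Rational(-1, 11302)), Mul(-41497, Rational(-1, 33492))) = Add(Mul(Rational(-49229, 270), Rational(-1, 11302)), Rational(41497, 33492)) = Add(Rational(49229, 3051540), Rational(41497, 33492)) = Rational(5344938877, 4258424070)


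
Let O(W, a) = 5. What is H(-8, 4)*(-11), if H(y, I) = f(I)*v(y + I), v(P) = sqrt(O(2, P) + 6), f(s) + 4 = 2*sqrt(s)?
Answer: 0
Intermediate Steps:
f(s) = -4 + 2*sqrt(s)
v(P) = sqrt(11) (v(P) = sqrt(5 + 6) = sqrt(11))
H(y, I) = sqrt(11)*(-4 + 2*sqrt(I)) (H(y, I) = (-4 + 2*sqrt(I))*sqrt(11) = sqrt(11)*(-4 + 2*sqrt(I)))
H(-8, 4)*(-11) = (2*sqrt(11)*(-2 + sqrt(4)))*(-11) = (2*sqrt(11)*(-2 + 2))*(-11) = (2*sqrt(11)*0)*(-11) = 0*(-11) = 0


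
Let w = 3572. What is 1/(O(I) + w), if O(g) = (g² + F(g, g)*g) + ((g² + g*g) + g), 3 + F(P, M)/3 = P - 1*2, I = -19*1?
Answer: 1/6004 ≈ 0.00016656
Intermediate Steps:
I = -19
F(P, M) = -15 + 3*P (F(P, M) = -9 + 3*(P - 1*2) = -9 + 3*(P - 2) = -9 + 3*(-2 + P) = -9 + (-6 + 3*P) = -15 + 3*P)
O(g) = g + 3*g² + g*(-15 + 3*g) (O(g) = (g² + (-15 + 3*g)*g) + ((g² + g*g) + g) = (g² + g*(-15 + 3*g)) + ((g² + g²) + g) = (g² + g*(-15 + 3*g)) + (2*g² + g) = (g² + g*(-15 + 3*g)) + (g + 2*g²) = g + 3*g² + g*(-15 + 3*g))
1/(O(I) + w) = 1/(2*(-19)*(-7 + 3*(-19)) + 3572) = 1/(2*(-19)*(-7 - 57) + 3572) = 1/(2*(-19)*(-64) + 3572) = 1/(2432 + 3572) = 1/6004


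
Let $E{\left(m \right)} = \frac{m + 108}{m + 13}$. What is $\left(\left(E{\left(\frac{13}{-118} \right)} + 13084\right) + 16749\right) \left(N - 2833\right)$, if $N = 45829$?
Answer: $\frac{650511192368}{507} \approx 1.2831 \cdot 10^{9}$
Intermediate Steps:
$E{\left(m \right)} = \frac{108 + m}{13 + m}$
$\left(\left(E{\left(\frac{13}{-118} \right)} + 13084\right) + 16749\right) \left(N - 2833\right) = \left(\left(\frac{108 + \frac{13}{-118}}{13 + \frac{13}{-118}} + 13084\right) + 16749\right) \left(45829 - 2833\right) = \left(\left(\frac{108 + 13 \left(- \frac{1}{118}\right)}{13 + 13 \left(- \frac{1}{118}\right)} + 13084\right) + 16749\right) 42996 = \left(\left(\frac{108 - \frac{13}{118}}{13 - \frac{13}{118}} + 13084\right) + 16749\right) 42996 = \left(\left(\frac{1}{\frac{1521}{118}} \cdot \frac{12731}{118} + 13084\right) + 16749\right) 42996 = \left(\left(\frac{118}{1521} \cdot \frac{12731}{118} + 13084\right) + 16749\right) 42996 = \left(\left(\frac{12731}{1521} + 13084\right) + 16749\right) 42996 = \left(\frac{19913495}{1521} + 16749\right) 42996 = \frac{45388724}{1521} \cdot 42996 = \frac{650511192368}{507}$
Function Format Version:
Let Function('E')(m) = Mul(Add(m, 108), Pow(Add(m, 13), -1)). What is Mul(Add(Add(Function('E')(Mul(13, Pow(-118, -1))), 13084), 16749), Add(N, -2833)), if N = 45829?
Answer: Rational(650511192368, 507) ≈ 1.2831e+9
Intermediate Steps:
Function('E')(m) = Mul(Pow(Add(13, m), -1), Add(108, m)) (Function('E')(m) = Mul(Add(108, m), Pow(Add(13, m), -1)) = Mul(Pow(Add(13, m), -1), Add(108, m)))
Mul(Add(Add(Function('E')(Mul(13, Pow(-118, -1))), 13084), 16749), Add(N, -2833)) = Mul(Add(Add(Mul(Pow(Add(13, Mul(13, Pow(-118, -1))), -1), Add(108, Mul(13, Pow(-118, -1)))), 13084), 16749), Add(45829, -2833)) = Mul(Add(Add(Mul(Pow(Add(13, Mul(13, Rational(-1, 118))), -1), Add(108, Mul(13, Rational(-1, 118)))), 13084), 16749), 42996) = Mul(Add(Add(Mul(Pow(Add(13, Rational(-13, 118)), -1), Add(108, Rational(-13, 118))), 13084), 16749), 42996) = Mul(Add(Add(Mul(Pow(Rational(1521, 118), -1), Rational(12731, 118)), 13084), 16749), 42996) = Mul(Add(Add(Mul(Rational(118, 1521), Rational(12731, 118)), 13084), 16749), 42996) = Mul(Add(Add(Rational(12731, 1521), 13084), 16749), 42996) = Mul(Add(Rational(19913495, 1521), 16749), 42996) = Mul(Rational(45388724, 1521), 42996) = Rational(650511192368, 507)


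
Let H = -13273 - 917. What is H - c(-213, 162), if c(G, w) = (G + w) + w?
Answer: -14301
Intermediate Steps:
c(G, w) = G + 2*w
H = -14190
H - c(-213, 162) = -14190 - (-213 + 2*162) = -14190 - (-213 + 324) = -14190 - 1*111 = -14190 - 111 = -14301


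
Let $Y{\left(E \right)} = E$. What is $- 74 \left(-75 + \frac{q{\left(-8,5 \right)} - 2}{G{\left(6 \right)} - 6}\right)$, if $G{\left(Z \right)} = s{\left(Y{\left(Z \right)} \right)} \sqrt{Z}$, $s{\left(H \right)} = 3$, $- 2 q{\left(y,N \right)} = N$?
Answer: $5661 + \frac{111 \sqrt{6}}{2} \approx 5796.9$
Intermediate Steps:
$q{\left(y,N \right)} = - \frac{N}{2}$
$G{\left(Z \right)} = 3 \sqrt{Z}$
$- 74 \left(-75 + \frac{q{\left(-8,5 \right)} - 2}{G{\left(6 \right)} - 6}\right) = - 74 \left(-75 + \frac{\left(- \frac{1}{2}\right) 5 - 2}{3 \sqrt{6} - 6}\right) = - 74 \left(-75 + \frac{- \frac{5}{2} - 2}{-6 + 3 \sqrt{6}}\right) = - 74 \left(-75 - \frac{9}{2 \left(-6 + 3 \sqrt{6}\right)}\right) = 5550 + \frac{333}{-6 + 3 \sqrt{6}}$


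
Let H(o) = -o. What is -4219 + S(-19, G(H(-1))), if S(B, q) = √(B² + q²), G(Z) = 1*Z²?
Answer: -4219 + √362 ≈ -4200.0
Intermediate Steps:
G(Z) = Z²
-4219 + S(-19, G(H(-1))) = -4219 + √((-19)² + ((-1*(-1))²)²) = -4219 + √(361 + (1²)²) = -4219 + √(361 + 1²) = -4219 + √(361 + 1) = -4219 + √362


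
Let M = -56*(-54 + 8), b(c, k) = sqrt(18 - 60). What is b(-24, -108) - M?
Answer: -2576 + I*sqrt(42) ≈ -2576.0 + 6.4807*I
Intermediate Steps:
b(c, k) = I*sqrt(42) (b(c, k) = sqrt(-42) = I*sqrt(42))
M = 2576 (M = -56*(-46) = 2576)
b(-24, -108) - M = I*sqrt(42) - 1*2576 = I*sqrt(42) - 2576 = -2576 + I*sqrt(42)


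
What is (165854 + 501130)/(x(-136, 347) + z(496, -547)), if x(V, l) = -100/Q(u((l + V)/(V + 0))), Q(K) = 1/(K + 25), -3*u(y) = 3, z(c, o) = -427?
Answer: -666984/2827 ≈ -235.93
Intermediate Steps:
u(y) = -1 (u(y) = -⅓*3 = -1)
Q(K) = 1/(25 + K)
x(V, l) = -2400 (x(V, l) = -100/(1/(25 - 1)) = -100/(1/24) = -100/1/24 = -100*24 = -2400)
(165854 + 501130)/(x(-136, 347) + z(496, -547)) = (165854 + 501130)/(-2400 - 427) = 666984/(-2827) = 666984*(-1/2827) = -666984/2827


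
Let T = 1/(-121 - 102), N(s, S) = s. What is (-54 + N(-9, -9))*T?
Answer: 63/223 ≈ 0.28251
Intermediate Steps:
T = -1/223 (T = 1/(-223) = -1/223 ≈ -0.0044843)
(-54 + N(-9, -9))*T = (-54 - 9)*(-1/223) = -63*(-1/223) = 63/223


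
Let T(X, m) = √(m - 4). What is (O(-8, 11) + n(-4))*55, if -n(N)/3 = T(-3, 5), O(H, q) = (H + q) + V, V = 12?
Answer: 660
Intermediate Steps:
T(X, m) = √(-4 + m)
O(H, q) = 12 + H + q (O(H, q) = (H + q) + 12 = 12 + H + q)
n(N) = -3 (n(N) = -3*√(-4 + 5) = -3*√1 = -3*1 = -3)
(O(-8, 11) + n(-4))*55 = ((12 - 8 + 11) - 3)*55 = (15 - 3)*55 = 12*55 = 660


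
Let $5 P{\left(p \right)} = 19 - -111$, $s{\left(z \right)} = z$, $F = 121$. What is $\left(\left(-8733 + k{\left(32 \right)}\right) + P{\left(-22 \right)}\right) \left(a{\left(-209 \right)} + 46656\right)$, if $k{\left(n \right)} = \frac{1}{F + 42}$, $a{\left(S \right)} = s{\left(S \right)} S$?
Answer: $- \frac{128209883880}{163} \approx -7.8656 \cdot 10^{8}$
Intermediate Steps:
$a{\left(S \right)} = S^{2}$ ($a{\left(S \right)} = S S = S^{2}$)
$k{\left(n \right)} = \frac{1}{163}$ ($k{\left(n \right)} = \frac{1}{121 + 42} = \frac{1}{163}$)
$P{\left(p \right)} = 26$ ($P{\left(p \right)} = \frac{19 - -111}{5} = \frac{19 + 111}{5} = \frac{1}{5} \cdot 130 = 26$)
$\left(\left(-8733 + k{\left(32 \right)}\right) + P{\left(-22 \right)}\right) \left(a{\left(-209 \right)} + 46656\right) = \left(\left(-8733 + \frac{1}{163}\right) + 26\right) \left(\left(-209\right)^{2} + 46656\right) = \left(- \frac{1423478}{163} + 26\right) \left(43681 + 46656\right) = \left(- \frac{1419240}{163}\right) 90337 = - \frac{128209883880}{163}$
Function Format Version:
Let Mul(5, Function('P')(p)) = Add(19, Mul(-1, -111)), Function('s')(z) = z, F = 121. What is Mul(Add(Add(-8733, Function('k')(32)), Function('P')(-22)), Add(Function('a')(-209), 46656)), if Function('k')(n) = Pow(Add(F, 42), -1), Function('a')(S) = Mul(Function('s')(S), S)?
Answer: Rational(-128209883880, 163) ≈ -7.8656e+8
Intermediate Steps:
Function('a')(S) = Pow(S, 2) (Function('a')(S) = Mul(S, S) = Pow(S, 2))
Function('k')(n) = Rational(1, 163) (Function('k')(n) = Pow(Add(121, 42), -1) = Pow(163, -1) = Rational(1, 163))
Function('P')(p) = 26 (Function('P')(p) = Mul(Rational(1, 5), Add(19, Mul(-1, -111))) = Mul(Rational(1, 5), Add(19, 111)) = Mul(Rational(1, 5), 130) = 26)
Mul(Add(Add(-8733, Function('k')(32)), Function('P')(-22)), Add(Function('a')(-209), 46656)) = Mul(Add(Add(-8733, Rational(1, 163)), 26), Add(Pow(-209, 2), 46656)) = Mul(Add(Rational(-1423478, 163), 26), Add(43681, 46656)) = Mul(Rational(-1419240, 163), 90337) = Rational(-128209883880, 163)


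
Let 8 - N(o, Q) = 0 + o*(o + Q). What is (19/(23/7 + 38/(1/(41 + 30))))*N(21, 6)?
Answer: -74347/18909 ≈ -3.9318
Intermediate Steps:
N(o, Q) = 8 - o*(Q + o) (N(o, Q) = 8 - (0 + o*(o + Q)) = 8 - (0 + o*(Q + o)) = 8 - o*(Q + o))
(19/(23/7 + 38/(1/(41 + 30))))*N(21, 6) = (19/(23/7 + 38/(1/(41 + 30))))*(8 - 1*21² - 1*6*21) = (19/(23*(⅐) + 38/(1/71)))*(8 - 1*441 - 126) = (19/(23/7 + 38/(1/71)))*(8 - 441 - 126) = (19/(23/7 + 38*71))*(-559) = (19/(23/7 + 2698))*(-559) = (19/(18909/7))*(-559) = (19*(7/18909))*(-559) = (133/18909)*(-559) = -74347/18909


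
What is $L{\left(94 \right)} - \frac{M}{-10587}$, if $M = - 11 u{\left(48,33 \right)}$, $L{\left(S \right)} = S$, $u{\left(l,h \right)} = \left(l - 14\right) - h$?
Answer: $\frac{995167}{10587} \approx 93.999$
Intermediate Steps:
$u{\left(l,h \right)} = -14 + l - h$ ($u{\left(l,h \right)} = \left(l - 14\right) - h = \left(-14 + l\right) - h = -14 + l - h$)
$M = -11$ ($M = - 11 \left(-14 + 48 - 33\right) = \left(-11\right) 1 = -11$)
$L{\left(94 \right)} - \frac{M}{-10587} = 94 - - \frac{11}{-10587} = 94 - \left(-11\right) \left(- \frac{1}{10587}\right) = 94 - \frac{11}{10587} = \frac{995167}{10587}$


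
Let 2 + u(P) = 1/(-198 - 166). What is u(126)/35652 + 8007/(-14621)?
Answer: -34640041335/63247170896 ≈ -0.54769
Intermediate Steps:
u(P) = -729/364 (u(P) = -2 + 1/(-198 - 166) = -2 + 1/(-364) = -2 - 1/364 = -729/364)
u(126)/35652 + 8007/(-14621) = -729/364/35652 + 8007/(-14621) = -729/364*1/35652 + 8007*(-1/14621) = -243/4325776 - 8007/14621 = -34640041335/63247170896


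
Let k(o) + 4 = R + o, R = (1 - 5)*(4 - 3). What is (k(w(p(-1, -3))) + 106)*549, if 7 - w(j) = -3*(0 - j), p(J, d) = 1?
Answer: 55998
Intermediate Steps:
R = -4 (R = -4*1 = -4)
w(j) = 7 - 3*j (w(j) = 7 - (-3)*(0 - j) = 7 - (-3)*(-j) = 7 - 3*j)
k(o) = -8 + o (k(o) = -4 + (-4 + o) = -8 + o)
(k(w(p(-1, -3))) + 106)*549 = ((-8 + (7 - 3*1)) + 106)*549 = ((-8 + (7 - 3)) + 106)*549 = ((-8 + 4) + 106)*549 = (-4 + 106)*549 = 102*549 = 55998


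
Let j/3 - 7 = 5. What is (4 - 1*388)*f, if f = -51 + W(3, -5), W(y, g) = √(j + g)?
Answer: 19584 - 384*√31 ≈ 17446.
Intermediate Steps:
j = 36 (j = 21 + 3*5 = 21 + 15 = 36)
W(y, g) = √(36 + g)
f = -51 + √31 (f = -51 + √(36 - 5) = -51 + √31 ≈ -45.432)
(4 - 1*388)*f = (4 - 1*388)*(-51 + √31) = (4 - 388)*(-51 + √31) = -384*(-51 + √31) = 19584 - 384*√31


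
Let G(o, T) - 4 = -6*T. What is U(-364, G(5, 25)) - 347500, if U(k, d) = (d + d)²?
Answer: -262236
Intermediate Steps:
G(o, T) = 4 - 6*T
U(k, d) = 4*d² (U(k, d) = (2*d)² = 4*d²)
U(-364, G(5, 25)) - 347500 = 4*(4 - 6*25)² - 347500 = 4*(4 - 150)² - 347500 = 4*(-146)² - 347500 = 4*21316 - 347500 = 85264 - 347500 = -262236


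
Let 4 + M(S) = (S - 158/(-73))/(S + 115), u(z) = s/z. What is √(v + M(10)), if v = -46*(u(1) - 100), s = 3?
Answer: √14848250370/1825 ≈ 66.769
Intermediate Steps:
u(z) = 3/z
M(S) = -4 + (158/73 + S)/(115 + S) (M(S) = -4 + (S - 158/(-73))/(S + 115) = -4 + (S - 158*(-1/73))/(115 + S) = -4 + (S + 158/73)/(115 + S) = -4 + (158/73 + S)/(115 + S))
v = 4462 (v = -46*(3/1 - 100) = -46*(3*1 - 100) = -46*(3 - 100) = -46*(-97) = 4462)
√(v + M(10)) = √(4462 + (-33422 - 219*10)/(73*(115 + 10))) = √(4462 + (1/73)*(-33422 - 2190)/125) = √(4462 + (1/73)*(1/125)*(-35612)) = √(4462 - 35612/9125) = √(40680138/9125) = √14848250370/1825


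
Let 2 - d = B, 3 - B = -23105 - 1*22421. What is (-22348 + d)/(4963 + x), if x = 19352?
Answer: -4525/1621 ≈ -2.7915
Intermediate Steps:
B = 45529 (B = 3 - (-23105 - 1*22421) = 3 - (-23105 - 22421) = 3 - 1*(-45526) = 3 + 45526 = 45529)
d = -45527 (d = 2 - 1*45529 = 2 - 45529 = -45527)
(-22348 + d)/(4963 + x) = (-22348 - 45527)/(4963 + 19352) = -67875/24315 = -67875*1/24315 = -4525/1621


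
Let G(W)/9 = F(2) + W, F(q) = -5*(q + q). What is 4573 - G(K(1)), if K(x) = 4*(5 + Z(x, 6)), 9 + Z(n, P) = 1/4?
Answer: 4888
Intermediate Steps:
Z(n, P) = -35/4 (Z(n, P) = -9 + 1/4 = -35/4)
F(q) = -10*q
K(x) = -15 (K(x) = 4*(5 - 35/4) = 4*(-15/4) = -15)
G(W) = -180 + 9*W (G(W) = 9*(-10*2 + W) = 9*(-20 + W) = -180 + 9*W)
4573 - G(K(1)) = 4573 - (-180 + 9*(-15)) = 4573 - (-180 - 135) = 4573 - 1*(-315) = 4573 + 315 = 4888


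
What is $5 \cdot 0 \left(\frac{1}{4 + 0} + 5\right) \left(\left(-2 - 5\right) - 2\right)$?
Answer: $0$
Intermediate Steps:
$5 \cdot 0 \left(\frac{1}{4 + 0} + 5\right) \left(\left(-2 - 5\right) - 2\right) = 0 \left(\frac{1}{4} + 5\right) \left(\left(-2 - 5\right) - 2\right) = 0 \left(\frac{1}{4} + 5\right) \left(-7 - 2\right) = 0 \cdot \frac{21}{4} \left(-9\right) = 0 \left(- \frac{189}{4}\right) = 0$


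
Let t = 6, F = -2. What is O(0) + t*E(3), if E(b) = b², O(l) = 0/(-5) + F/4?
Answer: 107/2 ≈ 53.500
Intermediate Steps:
O(l) = -½ (O(l) = 0/(-5) - 2/4 = 0*(-⅕) - 2*¼ = 0 - ½ = -½)
O(0) + t*E(3) = -½ + 6*3² = -½ + 6*9 = -½ + 54 = 107/2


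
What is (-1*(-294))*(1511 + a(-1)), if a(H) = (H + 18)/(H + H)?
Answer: 441735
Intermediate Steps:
a(H) = (18 + H)/(2*H) (a(H) = (18 + H)/((2*H)) = (18 + H)*(1/(2*H)) = (18 + H)/(2*H))
(-1*(-294))*(1511 + a(-1)) = (-1*(-294))*(1511 + (1/2)*(18 - 1)/(-1)) = 294*(1511 + (1/2)*(-1)*17) = 294*(1511 - 17/2) = 294*(3005/2) = 441735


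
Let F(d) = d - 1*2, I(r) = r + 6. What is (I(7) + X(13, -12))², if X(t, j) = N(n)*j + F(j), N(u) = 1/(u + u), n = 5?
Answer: 121/25 ≈ 4.8400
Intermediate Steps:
I(r) = 6 + r
F(d) = -2 + d (F(d) = d - 2 = -2 + d)
N(u) = 1/(2*u)
X(t, j) = -2 + 11*j/10 (X(t, j) = ((½)/5)*j + (-2 + j) = ((½)*(⅕))*j + (-2 + j) = j/10 + (-2 + j) = -2 + 11*j/10)
(I(7) + X(13, -12))² = ((6 + 7) + (-2 + (11/10)*(-12)))² = (13 + (-2 - 66/5))² = (13 - 76/5)² = (-11/5)² = 121/25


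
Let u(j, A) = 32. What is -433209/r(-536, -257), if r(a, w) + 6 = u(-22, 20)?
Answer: -433209/26 ≈ -16662.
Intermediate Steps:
r(a, w) = 26 (r(a, w) = -6 + 32 = 26)
-433209/r(-536, -257) = -433209/26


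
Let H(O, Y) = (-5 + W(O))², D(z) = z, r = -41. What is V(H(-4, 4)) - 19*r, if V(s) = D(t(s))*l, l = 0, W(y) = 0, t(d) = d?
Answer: 779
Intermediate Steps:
H(O, Y) = 25 (H(O, Y) = (-5 + 0)² = (-5)² = 25)
V(s) = 0 (V(s) = s*0 = 0)
V(H(-4, 4)) - 19*r = 0 - 19*(-41) = 0 + 779 = 779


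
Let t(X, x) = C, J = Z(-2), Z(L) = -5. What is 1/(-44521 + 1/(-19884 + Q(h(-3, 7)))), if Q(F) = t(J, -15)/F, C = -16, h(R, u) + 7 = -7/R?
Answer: -139164/6195720451 ≈ -2.2461e-5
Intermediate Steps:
h(R, u) = -7 - 7/R
J = -5
t(X, x) = -16
Q(F) = -16/F
1/(-44521 + 1/(-19884 + Q(h(-3, 7)))) = 1/(-44521 + 1/(-19884 - 16/(-7 - 7/(-3)))) = 1/(-44521 + 1/(-19884 - 16/(-7 - 7*(-⅓)))) = 1/(-44521 + 1/(-19884 - 16/(-7 + 7/3))) = 1/(-44521 + 1/(-19884 - 16/(-14/3))) = 1/(-44521 + 1/(-19884 - 16*(-3/14))) = 1/(-44521 + 1/(-19884 + 24/7)) = 1/(-44521 + 1/(-139164/7)) = 1/(-44521 - 7/139164) = 1/(-6195720451/139164) = -139164/6195720451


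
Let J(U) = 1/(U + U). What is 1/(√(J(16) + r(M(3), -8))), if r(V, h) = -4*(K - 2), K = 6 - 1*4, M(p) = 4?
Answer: 4*√2 ≈ 5.6569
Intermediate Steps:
K = 2 (K = 6 - 4 = 2)
J(U) = 1/(2*U)
r(V, h) = 0 (r(V, h) = -4*(2 - 2) = -4*0 = 0)
1/(√(J(16) + r(M(3), -8))) = 1/(√((½)/16 + 0)) = 1/(√((½)*(1/16) + 0)) = 1/(√(1/32 + 0)) = 1/(√(1/32)) = 1/(√2/8) = 4*√2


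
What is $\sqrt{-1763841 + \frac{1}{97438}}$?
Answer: $\frac{i \sqrt{16746195448667366}}{97438} \approx 1328.1 i$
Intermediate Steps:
$\sqrt{-1763841 + \frac{1}{97438}} = \sqrt{- \frac{171865139357}{97438}} = \frac{i \sqrt{16746195448667366}}{97438}$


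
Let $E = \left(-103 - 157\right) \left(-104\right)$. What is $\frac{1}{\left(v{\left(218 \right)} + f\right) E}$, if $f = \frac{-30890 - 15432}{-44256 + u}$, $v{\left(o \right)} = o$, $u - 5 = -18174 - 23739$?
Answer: $\frac{1657}{9791638480} \approx 1.6923 \cdot 10^{-7}$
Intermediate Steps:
$u = -41908$ ($u = 5 - 41913 = -41908$)
$f = \frac{23161}{43082}$ ($f = \frac{-30890 - 15432}{-44256 - 41908} = - \frac{46322}{-86164} = \left(-46322\right) \left(- \frac{1}{86164}\right) = \frac{23161}{43082} \approx 0.5376$)
$E = 27040$ ($E = \left(-260\right) \left(-104\right) = 27040$)
$\frac{1}{\left(v{\left(218 \right)} + f\right) E} = \frac{1}{\left(218 + \frac{23161}{43082}\right) 27040} = \frac{1}{\frac{9415037}{43082}} \cdot \frac{1}{27040} = \frac{43082}{9415037} \cdot \frac{1}{27040} = \frac{1657}{9791638480}$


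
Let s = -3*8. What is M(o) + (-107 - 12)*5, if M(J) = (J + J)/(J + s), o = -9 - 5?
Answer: -11291/19 ≈ -594.26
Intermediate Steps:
o = -14
s = -24
M(J) = 2*J/(-24 + J) (M(J) = (J + J)/(J - 24) = (2*J)/(-24 + J) = 2*J/(-24 + J))
M(o) + (-107 - 12)*5 = 2*(-14)/(-24 - 14) + (-107 - 12)*5 = 2*(-14)/(-38) - 119*5 = 2*(-14)*(-1/38) - 595 = 14/19 - 595 = -11291/19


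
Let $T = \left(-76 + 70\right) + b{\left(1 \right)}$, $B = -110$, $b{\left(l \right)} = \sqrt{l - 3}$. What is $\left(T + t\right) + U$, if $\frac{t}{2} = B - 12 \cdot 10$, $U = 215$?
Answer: $-251 + i \sqrt{2} \approx -251.0 + 1.4142 i$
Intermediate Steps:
$b{\left(l \right)} = \sqrt{-3 + l}$
$t = -460$ ($t = 2 \left(-110 - 12 \cdot 10\right) = 2 \left(-110 - 120\right) = 2 \left(-230\right) = -460$)
$T = -6 + i \sqrt{2}$ ($T = \left(-76 + 70\right) + \sqrt{-3 + 1} = -6 + \sqrt{-2} = -6 + i \sqrt{2} \approx -6.0 + 1.4142 i$)
$\left(T + t\right) + U = \left(\left(-6 + i \sqrt{2}\right) - 460\right) + 215 = \left(-466 + i \sqrt{2}\right) + 215 = -251 + i \sqrt{2}$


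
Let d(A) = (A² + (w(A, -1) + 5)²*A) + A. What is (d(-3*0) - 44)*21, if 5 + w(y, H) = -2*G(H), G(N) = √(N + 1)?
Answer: -924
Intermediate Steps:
G(N) = √(1 + N)
w(y, H) = -5 - 2*√(1 + H)
d(A) = A + A² (d(A) = (A² + ((-5 - 2*√(1 - 1)) + 5)²*A) + A = (A² + ((-5 - 2*√0) + 5)²*A) + A = (A² + ((-5 - 2*0) + 5)²*A) + A = (A² + ((-5 + 0) + 5)²*A) + A = (A² + (-5 + 5)²*A) + A = (A² + 0²*A) + A = (A² + 0*A) + A = (A² + 0) + A = A² + A = A + A²)
(d(-3*0) - 44)*21 = ((-3*0)*(1 - 3*0) - 44)*21 = (0*(1 + 0) - 44)*21 = (0*1 - 44)*21 = (0 - 44)*21 = -44*21 = -924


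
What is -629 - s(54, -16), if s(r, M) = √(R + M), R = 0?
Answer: -629 - 4*I ≈ -629.0 - 4.0*I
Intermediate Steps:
s(r, M) = √M (s(r, M) = √(0 + M) = √M)
-629 - s(54, -16) = -629 - √(-16) = -629 - 4*I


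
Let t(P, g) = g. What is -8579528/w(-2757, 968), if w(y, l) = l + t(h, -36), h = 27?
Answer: -2144882/233 ≈ -9205.5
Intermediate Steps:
w(y, l) = -36 + l (w(y, l) = l - 36 = -36 + l)
-8579528/w(-2757, 968) = -8579528/(-36 + 968) = -8579528/932 = -8579528*1/932 = -2144882/233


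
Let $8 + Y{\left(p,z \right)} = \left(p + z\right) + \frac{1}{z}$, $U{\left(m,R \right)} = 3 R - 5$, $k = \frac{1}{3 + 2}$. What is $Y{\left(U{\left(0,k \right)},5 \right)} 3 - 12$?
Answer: $- \frac{168}{5} \approx -33.6$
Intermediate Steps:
$k = \frac{1}{5} \approx 0.2$
$U{\left(m,R \right)} = -5 + 3 R$
$Y{\left(p,z \right)} = -8 + p + z + \frac{1}{z}$ ($Y{\left(p,z \right)} = -8 + \left(\left(p + z\right) + \frac{1}{z}\right) = -8 + \left(p + z + \frac{1}{z}\right) = -8 + p + z + \frac{1}{z}$)
$Y{\left(U{\left(0,k \right)},5 \right)} 3 - 12 = \left(-8 + \left(-5 + 3 \cdot \frac{1}{5}\right) + 5 + \frac{1}{5}\right) 3 - 12 = \left(-8 + \left(-5 + \frac{3}{5}\right) + 5 + \frac{1}{5}\right) 3 - 12 = \left(-8 - \frac{22}{5} + 5 + \frac{1}{5}\right) 3 - 12 = \left(- \frac{36}{5}\right) 3 - 12 = - \frac{108}{5} - 12 = - \frac{168}{5}$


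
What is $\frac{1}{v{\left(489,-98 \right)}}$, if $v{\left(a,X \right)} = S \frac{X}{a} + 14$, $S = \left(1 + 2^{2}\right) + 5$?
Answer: $\frac{489}{5866} \approx 0.083362$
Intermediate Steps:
$S = 10$ ($S = \left(1 + 4\right) + 5 = 5 + 5 = 10$)
$v{\left(a,X \right)} = 14 + \frac{10 X}{a}$ ($v{\left(a,X \right)} = 10 \frac{X}{a} + 14 = \frac{10 X}{a} + 14 = 14 + \frac{10 X}{a}$)
$\frac{1}{v{\left(489,-98 \right)}} = \frac{1}{14 + 10 \left(-98\right) \frac{1}{489}} = \frac{1}{14 - \frac{980}{489}} = \frac{1}{\frac{5866}{489}} = \frac{489}{5866}$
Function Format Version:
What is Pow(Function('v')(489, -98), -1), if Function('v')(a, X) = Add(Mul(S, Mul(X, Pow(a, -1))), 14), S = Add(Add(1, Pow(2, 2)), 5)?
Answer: Rational(489, 5866) ≈ 0.083362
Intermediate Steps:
S = 10 (S = Add(Add(1, 4), 5) = Add(5, 5) = 10)
Function('v')(a, X) = Add(14, Mul(10, X, Pow(a, -1))) (Function('v')(a, X) = Add(Mul(10, Mul(X, Pow(a, -1))), 14) = Add(Mul(10, X, Pow(a, -1)), 14) = Add(14, Mul(10, X, Pow(a, -1))))
Pow(Function('v')(489, -98), -1) = Pow(Add(14, Mul(10, -98, Pow(489, -1))), -1) = Pow(Add(14, Mul(10, -98, Rational(1, 489))), -1) = Pow(Add(14, Rational(-980, 489)), -1) = Pow(Rational(5866, 489), -1) = Rational(489, 5866)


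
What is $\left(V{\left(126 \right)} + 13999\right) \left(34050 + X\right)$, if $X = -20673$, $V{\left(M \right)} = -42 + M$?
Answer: $188388291$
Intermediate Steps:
$\left(V{\left(126 \right)} + 13999\right) \left(34050 + X\right) = \left(\left(-42 + 126\right) + 13999\right) \left(34050 - 20673\right) = \left(84 + 13999\right) 13377 = 14083 \cdot 13377 = 188388291$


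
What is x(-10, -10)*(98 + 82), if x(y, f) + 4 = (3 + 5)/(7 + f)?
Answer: -1200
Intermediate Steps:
x(y, f) = -4 + 8/(7 + f) (x(y, f) = -4 + (3 + 5)/(7 + f) = -4 + 8/(7 + f))
x(-10, -10)*(98 + 82) = (4*(-5 - 1*(-10))/(7 - 10))*(98 + 82) = (4*(-5 + 10)/(-3))*180 = (4*(-1/3)*5)*180 = -20/3*180 = -1200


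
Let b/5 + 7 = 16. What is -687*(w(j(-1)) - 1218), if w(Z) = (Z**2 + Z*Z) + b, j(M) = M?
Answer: 804477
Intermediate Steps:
b = 45 (b = -35 + 5*16 = -35 + 80 = 45)
w(Z) = 45 + 2*Z**2 (w(Z) = (Z**2 + Z*Z) + 45 = (Z**2 + Z**2) + 45 = 2*Z**2 + 45 = 45 + 2*Z**2)
-687*(w(j(-1)) - 1218) = -687*((45 + 2*(-1)**2) - 1218) = -687*((45 + 2*1) - 1218) = -687*((45 + 2) - 1218) = -687*(47 - 1218) = -687*(-1171) = 804477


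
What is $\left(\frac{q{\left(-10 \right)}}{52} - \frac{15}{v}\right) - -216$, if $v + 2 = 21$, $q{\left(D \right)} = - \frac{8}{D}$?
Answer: $\frac{265804}{1235} \approx 215.23$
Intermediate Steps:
$v = 19$ ($v = -2 + 21 = 19$)
$\left(\frac{q{\left(-10 \right)}}{52} - \frac{15}{v}\right) - -216 = \left(\frac{\left(-8\right) \frac{1}{-10}}{52} - \frac{15}{19}\right) - -216 = \left(\left(-8\right) \left(- \frac{1}{10}\right) \frac{1}{52} - \frac{15}{19}\right) + 216 = \left(\frac{4}{5} \cdot \frac{1}{52} - \frac{15}{19}\right) + 216 = \left(\frac{1}{65} - \frac{15}{19}\right) + 216 = - \frac{956}{1235} + 216 = \frac{265804}{1235}$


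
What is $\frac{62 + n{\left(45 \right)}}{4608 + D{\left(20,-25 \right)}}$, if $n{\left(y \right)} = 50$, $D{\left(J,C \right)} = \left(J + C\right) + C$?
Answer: $\frac{8}{327} \approx 0.024465$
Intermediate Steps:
$D{\left(J,C \right)} = J + 2 C$ ($D{\left(J,C \right)} = \left(C + J\right) + C = J + 2 C$)
$\frac{62 + n{\left(45 \right)}}{4608 + D{\left(20,-25 \right)}} = \frac{62 + 50}{4608 + \left(20 + 2 \left(-25\right)\right)} = \frac{112}{4608 + \left(20 - 50\right)} = \frac{112}{4608 - 30} = \frac{112}{4578} = 112 \cdot \frac{1}{4578} = \frac{8}{327}$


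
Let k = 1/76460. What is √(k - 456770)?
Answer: 3*I*√74176042523765/38230 ≈ 675.85*I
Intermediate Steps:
k = 1/76460 ≈ 1.3079e-5
√(k - 456770) = √(1/76460 - 456770) = √(-34924634199/76460) = 3*I*√74176042523765/38230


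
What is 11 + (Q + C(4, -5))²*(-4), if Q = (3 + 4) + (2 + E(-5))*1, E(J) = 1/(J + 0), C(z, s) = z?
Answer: -16109/25 ≈ -644.36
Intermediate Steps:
E(J) = 1/J
Q = 44/5 (Q = (3 + 4) + (2 + 1/(-5))*1 = 7 + (2 - ⅕)*1 = 7 + (9/5)*1 = 7 + 9/5 = 44/5 ≈ 8.8000)
11 + (Q + C(4, -5))²*(-4) = 11 + (44/5 + 4)²*(-4) = 11 + (64/5)²*(-4) = 11 + (4096/25)*(-4) = 11 - 16384/25 = -16109/25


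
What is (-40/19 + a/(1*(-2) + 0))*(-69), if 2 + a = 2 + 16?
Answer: 13248/19 ≈ 697.26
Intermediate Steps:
a = 16 (a = -2 + (2 + 16) = -2 + 18 = 16)
(-40/19 + a/(1*(-2) + 0))*(-69) = (-40/19 + 16/(1*(-2) + 0))*(-69) = (-40*1/19 + 16/(-2 + 0))*(-69) = (-40/19 + 16/(-2))*(-69) = (-40/19 + 16*(-½))*(-69) = (-40/19 - 8)*(-69) = -192/19*(-69) = 13248/19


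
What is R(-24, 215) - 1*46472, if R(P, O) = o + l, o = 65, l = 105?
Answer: -46302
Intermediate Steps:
R(P, O) = 170 (R(P, O) = 65 + 105 = 170)
R(-24, 215) - 1*46472 = 170 - 1*46472 = 170 - 46472 = -46302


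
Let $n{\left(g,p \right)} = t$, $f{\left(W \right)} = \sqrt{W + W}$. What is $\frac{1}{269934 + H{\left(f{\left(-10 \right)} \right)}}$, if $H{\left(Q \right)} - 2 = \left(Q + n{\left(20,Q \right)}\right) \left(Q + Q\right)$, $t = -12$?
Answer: $\frac{33737}{9105482792} + \frac{3 i \sqrt{5}}{4552741396} \approx 3.7051 \cdot 10^{-6} + 1.4734 \cdot 10^{-9} i$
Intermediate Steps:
$f{\left(W \right)} = \sqrt{2} \sqrt{W}$ ($f{\left(W \right)} = \sqrt{2 W} = \sqrt{2} \sqrt{W}$)
$n{\left(g,p \right)} = -12$
$H{\left(Q \right)} = 2 + 2 Q \left(-12 + Q\right)$ ($H{\left(Q \right)} = 2 + \left(Q - 12\right) \left(Q + Q\right) = 2 + \left(-12 + Q\right) 2 Q = 2 + 2 Q \left(-12 + Q\right)$)
$\frac{1}{269934 + H{\left(f{\left(-10 \right)} \right)}} = \frac{1}{269934 + \left(2 - 24 \sqrt{2} \sqrt{-10} + 2 \left(\sqrt{2} \sqrt{-10}\right)^{2}\right)} = \frac{1}{269934 + \left(2 - 24 \sqrt{2} i \sqrt{10} + 2 \left(\sqrt{2} i \sqrt{10}\right)^{2}\right)} = \frac{1}{269934 + \left(2 - 24 \cdot 2 i \sqrt{5} + 2 \left(2 i \sqrt{5}\right)^{2}\right)} = \frac{1}{269934 + \left(2 - 48 i \sqrt{5} + 2 \left(-20\right)\right)} = \frac{1}{269934 - \left(38 + 48 i \sqrt{5}\right)} = \frac{1}{269896 - 48 i \sqrt{5}}$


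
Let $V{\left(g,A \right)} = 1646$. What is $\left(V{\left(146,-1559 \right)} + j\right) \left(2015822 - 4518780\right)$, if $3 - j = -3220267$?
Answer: $-8064320427528$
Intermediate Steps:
$j = 3220270$ ($j = 3 - -3220267 = 3 + 3220267 = 3220270$)
$\left(V{\left(146,-1559 \right)} + j\right) \left(2015822 - 4518780\right) = \left(1646 + 3220270\right) \left(2015822 - 4518780\right) = 3221916 \left(-2502958\right) = -8064320427528$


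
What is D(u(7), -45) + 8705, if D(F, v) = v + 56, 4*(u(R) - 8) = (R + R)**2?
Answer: 8716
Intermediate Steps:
u(R) = 8 + R**2 (u(R) = 8 + (R + R)**2/4 = 8 + (2*R)**2/4 = 8 + (4*R**2)/4 = 8 + R**2)
D(F, v) = 56 + v
D(u(7), -45) + 8705 = (56 - 45) + 8705 = 11 + 8705 = 8716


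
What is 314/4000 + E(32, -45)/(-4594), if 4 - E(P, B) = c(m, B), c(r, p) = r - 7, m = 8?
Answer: 357629/4594000 ≈ 0.077847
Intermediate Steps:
c(r, p) = -7 + r
E(P, B) = 3 (E(P, B) = 4 - (-7 + 8) = 4 - 1*1 = 4 - 1 = 3)
314/4000 + E(32, -45)/(-4594) = 314/4000 + 3/(-4594) = 314*(1/4000) + 3*(-1/4594) = 157/2000 - 3/4594 = 357629/4594000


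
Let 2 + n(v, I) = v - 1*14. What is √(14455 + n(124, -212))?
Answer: √14563 ≈ 120.68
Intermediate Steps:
n(v, I) = -16 + v (n(v, I) = -2 + (v - 1*14) = -2 + (v - 14) = -2 + (-14 + v) = -16 + v)
√(14455 + n(124, -212)) = √(14455 + (-16 + 124)) = √(14455 + 108) = √14563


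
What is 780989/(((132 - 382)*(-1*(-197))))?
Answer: -780989/49250 ≈ -15.858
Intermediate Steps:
780989/(((132 - 382)*(-1*(-197)))) = 780989/((-250*197)) = 780989/(-49250) = 780989*(-1/49250) = -780989/49250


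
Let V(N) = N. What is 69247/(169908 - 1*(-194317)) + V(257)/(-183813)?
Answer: 12634892986/66949289925 ≈ 0.18872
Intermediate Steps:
69247/(169908 - 1*(-194317)) + V(257)/(-183813) = 69247/(169908 - 1*(-194317)) + 257/(-183813) = 69247/(169908 + 194317) + 257*(-1/183813) = 69247/364225 - 257/183813 = 12634892986/66949289925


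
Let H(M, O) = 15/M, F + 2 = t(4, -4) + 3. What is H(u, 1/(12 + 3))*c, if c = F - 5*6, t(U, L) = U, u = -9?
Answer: 125/3 ≈ 41.667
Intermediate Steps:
F = 5 (F = -2 + (4 + 3) = -2 + 7 = 5)
c = -25 (c = 5 - 5*6 = 5 - 30 = -25)
H(u, 1/(12 + 3))*c = (15/(-9))*(-25) = (15*(-⅑))*(-25) = -5/3*(-25) = 125/3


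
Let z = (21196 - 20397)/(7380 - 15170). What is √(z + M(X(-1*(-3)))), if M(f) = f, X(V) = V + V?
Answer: √357880390/7790 ≈ 2.4285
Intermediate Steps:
z = -799/7790 (z = 799/(-7790) = 799*(-1/7790) = -799/7790 ≈ -0.10257)
X(V) = 2*V
√(z + M(X(-1*(-3)))) = √(-799/7790 + 2*(-1*(-3))) = √(-799/7790 + 2*3) = √(-799/7790 + 6) = √(45941/7790) = √357880390/7790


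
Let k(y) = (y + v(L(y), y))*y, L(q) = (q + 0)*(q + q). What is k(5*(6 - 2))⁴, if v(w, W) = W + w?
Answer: 79659417600000000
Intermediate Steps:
L(q) = 2*q² (L(q) = q*(2*q) = 2*q²)
k(y) = y*(2*y + 2*y²) (k(y) = (y + (y + 2*y²))*y = (2*y + 2*y²)*y = y*(2*y + 2*y²))
k(5*(6 - 2))⁴ = (2*(5*(6 - 2))²*(1 + 5*(6 - 2)))⁴ = (2*(5*4)²*(1 + 5*4))⁴ = (2*20²*(1 + 20))⁴ = (2*400*21)⁴ = 16800⁴ = 79659417600000000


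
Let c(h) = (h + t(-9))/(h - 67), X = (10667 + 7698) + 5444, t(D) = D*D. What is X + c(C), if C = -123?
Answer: 2261876/95 ≈ 23809.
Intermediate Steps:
t(D) = D²
X = 23809 (X = 18365 + 5444 = 23809)
c(h) = (81 + h)/(-67 + h) (c(h) = (h + (-9)²)/(h - 67) = (h + 81)/(-67 + h) = (81 + h)/(-67 + h))
X + c(C) = 23809 + (81 - 123)/(-67 - 123) = 23809 - 42/(-190) = 23809 - 1/190*(-42) = 23809 + 21/95 = 2261876/95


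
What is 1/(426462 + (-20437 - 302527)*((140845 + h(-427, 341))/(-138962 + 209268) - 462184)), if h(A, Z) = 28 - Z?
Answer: 35153/5247238191576790 ≈ 6.6993e-12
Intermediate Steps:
1/(426462 + (-20437 - 302527)*((140845 + h(-427, 341))/(-138962 + 209268) - 462184)) = 1/(426462 + (-20437 - 302527)*((140845 + (28 - 1*341))/(-138962 + 209268) - 462184)) = 1/(426462 - 322964*((140845 + (28 - 341))/70306 - 462184)) = 1/(426462 - 322964*((140845 - 313)*(1/70306) - 462184)) = 1/(426462 - 322964*(140532*(1/70306) - 462184)) = 1/(426462 - 322964*(70266/35153 - 462184)) = 1/(426462 - 322964*(-16247083886/35153)) = 1/(426462 + 5247223200158104/35153) = 1/(5247238191576790/35153) = 35153/5247238191576790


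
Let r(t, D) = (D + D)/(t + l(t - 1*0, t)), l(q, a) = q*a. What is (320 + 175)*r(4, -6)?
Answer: -297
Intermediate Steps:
l(q, a) = a*q
r(t, D) = 2*D/(t + t²) (r(t, D) = (D + D)/(t + t*(t - 1*0)) = (2*D)/(t + t*(t + 0)) = (2*D)/(t + t*t) = (2*D)/(t + t²) = 2*D/(t + t²))
(320 + 175)*r(4, -6) = (320 + 175)*(2*(-6)/(4*(1 + 4))) = 495*(2*(-6)*(¼)/5) = 495*(2*(-6)*(¼)*(⅕)) = 495*(-⅗) = -297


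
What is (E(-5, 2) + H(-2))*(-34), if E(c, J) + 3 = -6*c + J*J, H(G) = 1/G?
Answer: -1037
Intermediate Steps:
E(c, J) = -3 + J² - 6*c (E(c, J) = -3 + (-6*c + J*J) = -3 + (-6*c + J²) = -3 + (J² - 6*c) = -3 + J² - 6*c)
(E(-5, 2) + H(-2))*(-34) = ((-3 + 2² - 6*(-5)) + 1/(-2))*(-34) = ((-3 + 4 + 30) - ½)*(-34) = (31 - ½)*(-34) = (61/2)*(-34) = -1037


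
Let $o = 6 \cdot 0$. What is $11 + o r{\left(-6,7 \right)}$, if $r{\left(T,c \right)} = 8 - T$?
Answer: $11$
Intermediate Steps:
$o = 0$
$11 + o r{\left(-6,7 \right)} = 11 + 0 \left(8 - -6\right) = 11 + 0 \left(8 + 6\right) = 11 + 0 \cdot 14 = 11 + 0 = 11$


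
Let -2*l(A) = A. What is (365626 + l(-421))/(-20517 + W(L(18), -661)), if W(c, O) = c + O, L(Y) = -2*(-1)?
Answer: -731673/42352 ≈ -17.276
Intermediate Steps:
L(Y) = 2
l(A) = -A/2
W(c, O) = O + c
(365626 + l(-421))/(-20517 + W(L(18), -661)) = (365626 - ½*(-421))/(-20517 + (-661 + 2)) = (365626 + 421/2)/(-20517 - 659) = (731673/2)/(-21176) = (731673/2)*(-1/21176) = -731673/42352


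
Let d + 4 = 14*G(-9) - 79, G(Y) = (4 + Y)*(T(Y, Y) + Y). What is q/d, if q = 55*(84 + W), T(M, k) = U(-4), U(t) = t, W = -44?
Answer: 2200/827 ≈ 2.6602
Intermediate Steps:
T(M, k) = -4
G(Y) = (-4 + Y)*(4 + Y) (G(Y) = (4 + Y)*(-4 + Y) = (-4 + Y)*(4 + Y))
q = 2200 (q = 55*(84 - 44) = 55*40 = 2200)
d = 827 (d = -4 + (14*(-16 + (-9)²) - 79) = -4 + (14*(-16 + 81) - 79) = -4 + (14*65 - 79) = -4 + (910 - 79) = -4 + 831 = 827)
q/d = 2200/827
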